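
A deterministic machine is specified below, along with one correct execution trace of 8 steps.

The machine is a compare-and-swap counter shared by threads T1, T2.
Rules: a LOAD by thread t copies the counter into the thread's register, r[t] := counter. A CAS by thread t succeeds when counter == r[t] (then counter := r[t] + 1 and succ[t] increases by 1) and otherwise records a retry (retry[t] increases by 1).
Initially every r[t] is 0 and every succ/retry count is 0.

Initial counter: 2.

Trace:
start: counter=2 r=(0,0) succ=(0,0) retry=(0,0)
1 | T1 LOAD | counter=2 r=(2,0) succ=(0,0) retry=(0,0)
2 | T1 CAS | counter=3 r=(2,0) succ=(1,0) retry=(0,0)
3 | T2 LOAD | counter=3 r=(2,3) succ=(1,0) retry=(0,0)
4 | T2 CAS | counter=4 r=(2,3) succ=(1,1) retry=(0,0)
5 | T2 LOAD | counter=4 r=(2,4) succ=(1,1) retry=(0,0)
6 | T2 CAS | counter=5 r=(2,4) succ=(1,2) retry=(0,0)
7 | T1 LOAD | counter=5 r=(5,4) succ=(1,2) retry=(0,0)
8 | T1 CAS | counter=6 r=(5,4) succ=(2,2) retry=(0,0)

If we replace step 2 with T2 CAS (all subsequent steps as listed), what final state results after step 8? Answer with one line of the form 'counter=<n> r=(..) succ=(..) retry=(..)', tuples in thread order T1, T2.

(re-executing from step 2 with the substitution; state before step 2: counter=2 r=(2,0) succ=(0,0) retry=(0,0))
2 | T2 CAS | counter=2 r=(2,0) succ=(0,0) retry=(0,1)
3 | T2 LOAD | counter=2 r=(2,2) succ=(0,0) retry=(0,1)
4 | T2 CAS | counter=3 r=(2,2) succ=(0,1) retry=(0,1)
5 | T2 LOAD | counter=3 r=(2,3) succ=(0,1) retry=(0,1)
6 | T2 CAS | counter=4 r=(2,3) succ=(0,2) retry=(0,1)
7 | T1 LOAD | counter=4 r=(4,3) succ=(0,2) retry=(0,1)
8 | T1 CAS | counter=5 r=(4,3) succ=(1,2) retry=(0,1)

counter=5 r=(4,3) succ=(1,2) retry=(0,1)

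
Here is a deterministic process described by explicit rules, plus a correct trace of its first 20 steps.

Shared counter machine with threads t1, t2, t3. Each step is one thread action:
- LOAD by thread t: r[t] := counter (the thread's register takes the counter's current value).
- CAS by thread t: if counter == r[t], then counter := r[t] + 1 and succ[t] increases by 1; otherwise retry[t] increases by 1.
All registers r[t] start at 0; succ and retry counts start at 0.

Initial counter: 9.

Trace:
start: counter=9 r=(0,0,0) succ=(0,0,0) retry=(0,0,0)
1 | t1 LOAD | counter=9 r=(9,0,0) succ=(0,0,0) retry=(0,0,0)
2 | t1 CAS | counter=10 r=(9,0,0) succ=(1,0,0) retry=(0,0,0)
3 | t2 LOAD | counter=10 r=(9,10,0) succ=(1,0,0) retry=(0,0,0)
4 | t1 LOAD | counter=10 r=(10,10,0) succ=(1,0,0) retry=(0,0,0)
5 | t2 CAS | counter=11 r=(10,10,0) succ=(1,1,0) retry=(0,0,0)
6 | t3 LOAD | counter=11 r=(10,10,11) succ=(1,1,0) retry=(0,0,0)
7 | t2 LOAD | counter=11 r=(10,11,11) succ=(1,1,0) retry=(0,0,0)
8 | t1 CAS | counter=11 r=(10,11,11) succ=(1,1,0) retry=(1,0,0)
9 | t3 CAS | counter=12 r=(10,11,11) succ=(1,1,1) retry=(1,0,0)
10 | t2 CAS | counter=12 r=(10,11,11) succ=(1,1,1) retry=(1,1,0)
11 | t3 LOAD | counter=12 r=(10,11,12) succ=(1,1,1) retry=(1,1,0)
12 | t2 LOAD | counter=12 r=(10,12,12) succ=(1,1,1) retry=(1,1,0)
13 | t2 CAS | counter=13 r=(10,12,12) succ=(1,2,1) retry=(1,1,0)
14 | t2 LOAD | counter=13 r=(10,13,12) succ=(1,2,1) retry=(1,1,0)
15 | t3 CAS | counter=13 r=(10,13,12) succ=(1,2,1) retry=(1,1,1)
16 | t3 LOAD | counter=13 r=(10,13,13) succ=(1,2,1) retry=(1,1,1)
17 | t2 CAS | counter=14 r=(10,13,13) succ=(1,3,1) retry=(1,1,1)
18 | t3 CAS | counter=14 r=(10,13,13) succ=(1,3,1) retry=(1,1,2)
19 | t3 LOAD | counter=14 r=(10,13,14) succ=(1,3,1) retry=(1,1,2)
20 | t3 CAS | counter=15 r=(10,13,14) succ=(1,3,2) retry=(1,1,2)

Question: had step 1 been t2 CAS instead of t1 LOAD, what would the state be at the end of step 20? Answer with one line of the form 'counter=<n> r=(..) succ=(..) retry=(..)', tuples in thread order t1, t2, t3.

counter=14 r=(9,12,13) succ=(0,3,2) retry=(2,2,2)

(re-executing from step 1 with the substitution; state before step 1: counter=9 r=(0,0,0) succ=(0,0,0) retry=(0,0,0))
1 | t2 CAS | counter=9 r=(0,0,0) succ=(0,0,0) retry=(0,1,0)
2 | t1 CAS | counter=9 r=(0,0,0) succ=(0,0,0) retry=(1,1,0)
3 | t2 LOAD | counter=9 r=(0,9,0) succ=(0,0,0) retry=(1,1,0)
4 | t1 LOAD | counter=9 r=(9,9,0) succ=(0,0,0) retry=(1,1,0)
5 | t2 CAS | counter=10 r=(9,9,0) succ=(0,1,0) retry=(1,1,0)
6 | t3 LOAD | counter=10 r=(9,9,10) succ=(0,1,0) retry=(1,1,0)
7 | t2 LOAD | counter=10 r=(9,10,10) succ=(0,1,0) retry=(1,1,0)
8 | t1 CAS | counter=10 r=(9,10,10) succ=(0,1,0) retry=(2,1,0)
9 | t3 CAS | counter=11 r=(9,10,10) succ=(0,1,1) retry=(2,1,0)
10 | t2 CAS | counter=11 r=(9,10,10) succ=(0,1,1) retry=(2,2,0)
11 | t3 LOAD | counter=11 r=(9,10,11) succ=(0,1,1) retry=(2,2,0)
12 | t2 LOAD | counter=11 r=(9,11,11) succ=(0,1,1) retry=(2,2,0)
13 | t2 CAS | counter=12 r=(9,11,11) succ=(0,2,1) retry=(2,2,0)
14 | t2 LOAD | counter=12 r=(9,12,11) succ=(0,2,1) retry=(2,2,0)
15 | t3 CAS | counter=12 r=(9,12,11) succ=(0,2,1) retry=(2,2,1)
16 | t3 LOAD | counter=12 r=(9,12,12) succ=(0,2,1) retry=(2,2,1)
17 | t2 CAS | counter=13 r=(9,12,12) succ=(0,3,1) retry=(2,2,1)
18 | t3 CAS | counter=13 r=(9,12,12) succ=(0,3,1) retry=(2,2,2)
19 | t3 LOAD | counter=13 r=(9,12,13) succ=(0,3,1) retry=(2,2,2)
20 | t3 CAS | counter=14 r=(9,12,13) succ=(0,3,2) retry=(2,2,2)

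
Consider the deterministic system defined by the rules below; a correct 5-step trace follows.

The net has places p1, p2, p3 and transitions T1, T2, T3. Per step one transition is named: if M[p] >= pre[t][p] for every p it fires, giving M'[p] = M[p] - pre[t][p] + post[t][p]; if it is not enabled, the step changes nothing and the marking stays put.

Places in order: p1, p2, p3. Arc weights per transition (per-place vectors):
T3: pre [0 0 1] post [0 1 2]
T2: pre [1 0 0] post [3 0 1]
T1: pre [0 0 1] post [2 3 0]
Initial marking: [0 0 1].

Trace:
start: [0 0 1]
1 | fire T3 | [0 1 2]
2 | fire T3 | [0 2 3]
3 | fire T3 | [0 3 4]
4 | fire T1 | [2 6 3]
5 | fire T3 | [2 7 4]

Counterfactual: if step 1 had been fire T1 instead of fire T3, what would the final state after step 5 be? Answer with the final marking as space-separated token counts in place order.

(re-executing from step 1 with the substitution; state before step 1: [0 0 1])
1 | fire T1 | [2 3 0]
2 | fire T3 | [2 3 0]
3 | fire T3 | [2 3 0]
4 | fire T1 | [2 3 0]
5 | fire T3 | [2 3 0]

2 3 0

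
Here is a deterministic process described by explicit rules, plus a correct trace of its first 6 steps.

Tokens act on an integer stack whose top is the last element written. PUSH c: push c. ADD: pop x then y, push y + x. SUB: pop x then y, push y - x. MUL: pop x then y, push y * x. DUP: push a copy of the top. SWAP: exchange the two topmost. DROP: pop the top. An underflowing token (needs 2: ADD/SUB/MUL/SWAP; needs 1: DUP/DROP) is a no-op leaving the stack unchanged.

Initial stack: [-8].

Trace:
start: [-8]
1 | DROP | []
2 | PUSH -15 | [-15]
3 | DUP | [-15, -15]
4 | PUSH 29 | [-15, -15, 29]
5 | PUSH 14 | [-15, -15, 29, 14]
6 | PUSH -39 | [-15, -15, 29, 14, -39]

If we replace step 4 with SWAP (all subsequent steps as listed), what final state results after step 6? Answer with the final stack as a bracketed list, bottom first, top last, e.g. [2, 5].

(re-executing from step 4 with the substitution; state before step 4: [-15, -15])
4 | SWAP | [-15, -15]
5 | PUSH 14 | [-15, -15, 14]
6 | PUSH -39 | [-15, -15, 14, -39]

[-15, -15, 14, -39]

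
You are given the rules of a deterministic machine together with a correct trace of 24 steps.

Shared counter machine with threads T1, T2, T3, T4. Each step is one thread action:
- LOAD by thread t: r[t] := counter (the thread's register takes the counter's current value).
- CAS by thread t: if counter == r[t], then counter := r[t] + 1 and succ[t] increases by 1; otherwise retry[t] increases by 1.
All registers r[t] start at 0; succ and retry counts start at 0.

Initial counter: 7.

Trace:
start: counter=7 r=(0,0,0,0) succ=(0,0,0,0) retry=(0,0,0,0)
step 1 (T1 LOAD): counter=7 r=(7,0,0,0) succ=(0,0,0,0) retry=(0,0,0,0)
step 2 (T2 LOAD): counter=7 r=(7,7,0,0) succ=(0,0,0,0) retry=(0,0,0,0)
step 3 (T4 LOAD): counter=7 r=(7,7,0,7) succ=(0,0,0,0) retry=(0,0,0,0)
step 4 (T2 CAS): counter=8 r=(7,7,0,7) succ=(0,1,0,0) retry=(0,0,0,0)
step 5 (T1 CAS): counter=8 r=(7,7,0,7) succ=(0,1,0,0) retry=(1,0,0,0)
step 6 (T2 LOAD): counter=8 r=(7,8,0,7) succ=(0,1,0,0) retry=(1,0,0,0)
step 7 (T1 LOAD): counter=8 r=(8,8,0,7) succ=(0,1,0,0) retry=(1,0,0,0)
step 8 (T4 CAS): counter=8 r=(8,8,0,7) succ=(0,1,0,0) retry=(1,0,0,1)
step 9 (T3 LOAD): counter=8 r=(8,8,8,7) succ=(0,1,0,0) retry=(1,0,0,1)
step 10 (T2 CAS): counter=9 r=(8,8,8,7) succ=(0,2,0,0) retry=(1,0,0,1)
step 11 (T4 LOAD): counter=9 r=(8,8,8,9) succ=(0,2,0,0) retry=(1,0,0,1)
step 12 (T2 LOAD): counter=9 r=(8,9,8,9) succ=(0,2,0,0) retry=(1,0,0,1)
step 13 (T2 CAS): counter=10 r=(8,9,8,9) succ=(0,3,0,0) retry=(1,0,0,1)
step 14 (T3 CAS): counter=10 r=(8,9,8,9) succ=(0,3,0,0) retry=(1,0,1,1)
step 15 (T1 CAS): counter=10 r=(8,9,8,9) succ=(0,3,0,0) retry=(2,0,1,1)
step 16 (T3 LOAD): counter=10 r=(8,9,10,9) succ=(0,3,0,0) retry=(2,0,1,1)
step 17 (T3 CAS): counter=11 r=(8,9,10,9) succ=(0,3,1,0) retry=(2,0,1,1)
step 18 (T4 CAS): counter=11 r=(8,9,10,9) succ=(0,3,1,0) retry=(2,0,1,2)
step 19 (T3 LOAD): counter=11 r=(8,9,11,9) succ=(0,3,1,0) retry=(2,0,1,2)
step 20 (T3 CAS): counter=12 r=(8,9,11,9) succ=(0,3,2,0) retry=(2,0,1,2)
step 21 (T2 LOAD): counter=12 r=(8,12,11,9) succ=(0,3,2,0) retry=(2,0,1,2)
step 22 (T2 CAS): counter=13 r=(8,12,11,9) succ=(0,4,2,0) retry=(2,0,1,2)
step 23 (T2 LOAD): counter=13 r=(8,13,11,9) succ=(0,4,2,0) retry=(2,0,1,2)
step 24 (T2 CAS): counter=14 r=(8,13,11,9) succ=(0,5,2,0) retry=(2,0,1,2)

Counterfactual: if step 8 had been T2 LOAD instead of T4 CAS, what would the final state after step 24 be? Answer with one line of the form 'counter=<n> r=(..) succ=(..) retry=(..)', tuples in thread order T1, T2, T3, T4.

(re-executing from step 8 with the substitution; state before step 8: counter=8 r=(8,8,0,7) succ=(0,1,0,0) retry=(1,0,0,0))
step 8 (T2 LOAD): counter=8 r=(8,8,0,7) succ=(0,1,0,0) retry=(1,0,0,0)
step 9 (T3 LOAD): counter=8 r=(8,8,8,7) succ=(0,1,0,0) retry=(1,0,0,0)
step 10 (T2 CAS): counter=9 r=(8,8,8,7) succ=(0,2,0,0) retry=(1,0,0,0)
step 11 (T4 LOAD): counter=9 r=(8,8,8,9) succ=(0,2,0,0) retry=(1,0,0,0)
step 12 (T2 LOAD): counter=9 r=(8,9,8,9) succ=(0,2,0,0) retry=(1,0,0,0)
step 13 (T2 CAS): counter=10 r=(8,9,8,9) succ=(0,3,0,0) retry=(1,0,0,0)
step 14 (T3 CAS): counter=10 r=(8,9,8,9) succ=(0,3,0,0) retry=(1,0,1,0)
step 15 (T1 CAS): counter=10 r=(8,9,8,9) succ=(0,3,0,0) retry=(2,0,1,0)
step 16 (T3 LOAD): counter=10 r=(8,9,10,9) succ=(0,3,0,0) retry=(2,0,1,0)
step 17 (T3 CAS): counter=11 r=(8,9,10,9) succ=(0,3,1,0) retry=(2,0,1,0)
step 18 (T4 CAS): counter=11 r=(8,9,10,9) succ=(0,3,1,0) retry=(2,0,1,1)
step 19 (T3 LOAD): counter=11 r=(8,9,11,9) succ=(0,3,1,0) retry=(2,0,1,1)
step 20 (T3 CAS): counter=12 r=(8,9,11,9) succ=(0,3,2,0) retry=(2,0,1,1)
step 21 (T2 LOAD): counter=12 r=(8,12,11,9) succ=(0,3,2,0) retry=(2,0,1,1)
step 22 (T2 CAS): counter=13 r=(8,12,11,9) succ=(0,4,2,0) retry=(2,0,1,1)
step 23 (T2 LOAD): counter=13 r=(8,13,11,9) succ=(0,4,2,0) retry=(2,0,1,1)
step 24 (T2 CAS): counter=14 r=(8,13,11,9) succ=(0,5,2,0) retry=(2,0,1,1)

counter=14 r=(8,13,11,9) succ=(0,5,2,0) retry=(2,0,1,1)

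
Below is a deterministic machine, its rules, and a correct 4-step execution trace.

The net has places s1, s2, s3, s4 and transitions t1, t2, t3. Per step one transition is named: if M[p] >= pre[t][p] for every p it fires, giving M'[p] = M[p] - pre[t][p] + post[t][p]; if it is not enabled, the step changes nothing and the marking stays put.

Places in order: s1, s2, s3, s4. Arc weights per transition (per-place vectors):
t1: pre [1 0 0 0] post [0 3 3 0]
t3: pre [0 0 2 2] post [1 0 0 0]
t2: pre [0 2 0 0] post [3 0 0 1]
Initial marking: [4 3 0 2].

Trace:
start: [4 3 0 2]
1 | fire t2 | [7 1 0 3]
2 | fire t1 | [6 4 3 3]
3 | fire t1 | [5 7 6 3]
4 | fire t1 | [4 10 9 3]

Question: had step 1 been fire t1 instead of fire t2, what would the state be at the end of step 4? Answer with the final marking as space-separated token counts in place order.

(re-executing from step 1 with the substitution; state before step 1: [4 3 0 2])
1 | fire t1 | [3 6 3 2]
2 | fire t1 | [2 9 6 2]
3 | fire t1 | [1 12 9 2]
4 | fire t1 | [0 15 12 2]

0 15 12 2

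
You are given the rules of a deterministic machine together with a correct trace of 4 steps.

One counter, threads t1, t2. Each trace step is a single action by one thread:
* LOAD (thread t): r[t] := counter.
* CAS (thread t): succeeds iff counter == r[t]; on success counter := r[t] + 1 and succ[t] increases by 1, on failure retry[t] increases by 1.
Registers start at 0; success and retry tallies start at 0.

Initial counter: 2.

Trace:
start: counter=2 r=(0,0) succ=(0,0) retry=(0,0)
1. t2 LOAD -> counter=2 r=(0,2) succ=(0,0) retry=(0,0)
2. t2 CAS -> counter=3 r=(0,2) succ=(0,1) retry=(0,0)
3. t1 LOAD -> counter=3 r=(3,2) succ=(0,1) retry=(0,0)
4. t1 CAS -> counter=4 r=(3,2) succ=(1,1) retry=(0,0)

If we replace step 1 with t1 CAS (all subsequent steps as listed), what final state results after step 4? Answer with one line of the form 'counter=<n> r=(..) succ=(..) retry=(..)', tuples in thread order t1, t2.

(re-executing from step 1 with the substitution; state before step 1: counter=2 r=(0,0) succ=(0,0) retry=(0,0))
1. t1 CAS -> counter=2 r=(0,0) succ=(0,0) retry=(1,0)
2. t2 CAS -> counter=2 r=(0,0) succ=(0,0) retry=(1,1)
3. t1 LOAD -> counter=2 r=(2,0) succ=(0,0) retry=(1,1)
4. t1 CAS -> counter=3 r=(2,0) succ=(1,0) retry=(1,1)

counter=3 r=(2,0) succ=(1,0) retry=(1,1)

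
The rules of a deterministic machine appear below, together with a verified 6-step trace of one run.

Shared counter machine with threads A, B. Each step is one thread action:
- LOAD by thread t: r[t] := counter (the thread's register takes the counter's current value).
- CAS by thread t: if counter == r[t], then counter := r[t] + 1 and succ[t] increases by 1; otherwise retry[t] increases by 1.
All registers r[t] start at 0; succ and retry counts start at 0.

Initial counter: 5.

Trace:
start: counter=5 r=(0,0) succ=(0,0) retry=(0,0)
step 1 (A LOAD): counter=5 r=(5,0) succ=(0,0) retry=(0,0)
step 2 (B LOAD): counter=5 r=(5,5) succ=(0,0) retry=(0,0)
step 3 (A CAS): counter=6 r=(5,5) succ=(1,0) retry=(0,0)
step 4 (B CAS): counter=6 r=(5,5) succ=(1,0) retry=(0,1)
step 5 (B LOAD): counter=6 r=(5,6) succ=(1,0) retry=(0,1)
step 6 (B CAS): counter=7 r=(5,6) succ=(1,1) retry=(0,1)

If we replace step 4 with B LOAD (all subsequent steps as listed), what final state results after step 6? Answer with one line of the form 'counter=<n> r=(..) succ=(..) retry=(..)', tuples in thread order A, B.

counter=7 r=(5,6) succ=(1,1) retry=(0,0)

(re-executing from step 4 with the substitution; state before step 4: counter=6 r=(5,5) succ=(1,0) retry=(0,0))
step 4 (B LOAD): counter=6 r=(5,6) succ=(1,0) retry=(0,0)
step 5 (B LOAD): counter=6 r=(5,6) succ=(1,0) retry=(0,0)
step 6 (B CAS): counter=7 r=(5,6) succ=(1,1) retry=(0,0)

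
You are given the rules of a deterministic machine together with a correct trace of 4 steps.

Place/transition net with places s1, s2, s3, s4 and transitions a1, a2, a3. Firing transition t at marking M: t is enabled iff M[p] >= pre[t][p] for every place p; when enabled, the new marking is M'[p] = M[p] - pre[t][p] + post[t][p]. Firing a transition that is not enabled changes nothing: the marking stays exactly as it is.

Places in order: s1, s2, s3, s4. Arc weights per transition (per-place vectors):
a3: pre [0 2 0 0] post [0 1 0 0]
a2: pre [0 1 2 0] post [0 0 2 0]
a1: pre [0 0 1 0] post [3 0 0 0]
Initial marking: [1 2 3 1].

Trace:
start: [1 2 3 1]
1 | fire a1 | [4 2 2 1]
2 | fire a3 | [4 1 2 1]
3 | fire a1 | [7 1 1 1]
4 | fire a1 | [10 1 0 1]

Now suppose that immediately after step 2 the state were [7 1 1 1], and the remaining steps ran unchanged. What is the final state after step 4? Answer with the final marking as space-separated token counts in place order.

10 1 0 1

state after step 2 := [7 1 1 1]
3 | fire a1 | [10 1 0 1]
4 | fire a1 | [10 1 0 1]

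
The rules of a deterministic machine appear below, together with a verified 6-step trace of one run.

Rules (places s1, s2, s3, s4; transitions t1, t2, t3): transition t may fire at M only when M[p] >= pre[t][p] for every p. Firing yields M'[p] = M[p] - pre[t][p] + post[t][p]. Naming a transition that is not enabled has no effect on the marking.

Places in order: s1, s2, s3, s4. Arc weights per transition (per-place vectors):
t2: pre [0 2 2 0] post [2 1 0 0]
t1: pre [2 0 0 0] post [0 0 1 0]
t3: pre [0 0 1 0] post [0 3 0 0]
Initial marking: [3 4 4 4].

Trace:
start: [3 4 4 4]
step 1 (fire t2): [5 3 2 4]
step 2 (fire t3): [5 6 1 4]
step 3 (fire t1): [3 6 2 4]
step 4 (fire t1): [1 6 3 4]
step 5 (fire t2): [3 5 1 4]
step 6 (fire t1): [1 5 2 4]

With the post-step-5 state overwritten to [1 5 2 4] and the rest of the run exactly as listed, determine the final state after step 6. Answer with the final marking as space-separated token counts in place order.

1 5 2 4

state after step 5 := [1 5 2 4]
step 6 (fire t1): [1 5 2 4]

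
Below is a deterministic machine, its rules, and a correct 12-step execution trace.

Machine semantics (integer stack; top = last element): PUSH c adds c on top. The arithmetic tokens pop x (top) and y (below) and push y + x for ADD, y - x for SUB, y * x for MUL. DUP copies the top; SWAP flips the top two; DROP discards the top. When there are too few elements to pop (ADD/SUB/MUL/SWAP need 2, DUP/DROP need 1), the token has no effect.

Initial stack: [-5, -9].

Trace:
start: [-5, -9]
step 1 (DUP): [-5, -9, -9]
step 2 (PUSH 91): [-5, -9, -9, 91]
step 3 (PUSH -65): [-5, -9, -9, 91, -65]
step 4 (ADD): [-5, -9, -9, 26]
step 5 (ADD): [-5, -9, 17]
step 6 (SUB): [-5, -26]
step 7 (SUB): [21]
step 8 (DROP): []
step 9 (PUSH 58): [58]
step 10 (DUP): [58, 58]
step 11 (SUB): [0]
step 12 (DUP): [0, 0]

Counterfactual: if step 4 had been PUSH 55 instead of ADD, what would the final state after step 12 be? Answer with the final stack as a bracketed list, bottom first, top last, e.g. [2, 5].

[-5, -9, 0, 0]

(re-executing from step 4 with the substitution; state before step 4: [-5, -9, -9, 91, -65])
step 4 (PUSH 55): [-5, -9, -9, 91, -65, 55]
step 5 (ADD): [-5, -9, -9, 91, -10]
step 6 (SUB): [-5, -9, -9, 101]
step 7 (SUB): [-5, -9, -110]
step 8 (DROP): [-5, -9]
step 9 (PUSH 58): [-5, -9, 58]
step 10 (DUP): [-5, -9, 58, 58]
step 11 (SUB): [-5, -9, 0]
step 12 (DUP): [-5, -9, 0, 0]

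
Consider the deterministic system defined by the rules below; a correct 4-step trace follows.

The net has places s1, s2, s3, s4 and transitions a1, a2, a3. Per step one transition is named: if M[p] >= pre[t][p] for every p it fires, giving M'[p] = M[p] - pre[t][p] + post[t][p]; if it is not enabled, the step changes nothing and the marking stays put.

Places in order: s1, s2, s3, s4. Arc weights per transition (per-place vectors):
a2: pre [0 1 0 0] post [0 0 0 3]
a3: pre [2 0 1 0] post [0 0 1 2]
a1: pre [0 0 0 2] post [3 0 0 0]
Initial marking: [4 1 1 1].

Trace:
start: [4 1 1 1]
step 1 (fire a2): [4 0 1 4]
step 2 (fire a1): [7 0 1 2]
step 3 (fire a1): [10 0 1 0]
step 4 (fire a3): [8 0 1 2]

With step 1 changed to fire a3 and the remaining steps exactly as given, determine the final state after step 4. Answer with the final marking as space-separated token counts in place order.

(re-executing from step 1 with the substitution; state before step 1: [4 1 1 1])
step 1 (fire a3): [2 1 1 3]
step 2 (fire a1): [5 1 1 1]
step 3 (fire a1): [5 1 1 1]
step 4 (fire a3): [3 1 1 3]

3 1 1 3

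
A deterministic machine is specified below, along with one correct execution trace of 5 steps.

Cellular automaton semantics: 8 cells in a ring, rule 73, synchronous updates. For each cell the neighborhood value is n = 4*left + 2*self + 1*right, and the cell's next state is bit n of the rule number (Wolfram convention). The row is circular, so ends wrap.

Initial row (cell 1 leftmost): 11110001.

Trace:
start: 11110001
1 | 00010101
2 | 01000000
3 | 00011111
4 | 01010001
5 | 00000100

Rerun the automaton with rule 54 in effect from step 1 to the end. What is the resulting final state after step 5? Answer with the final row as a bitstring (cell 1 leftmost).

(re-executing steps 1..5 under rule 54; state before step 1: 11110001)
1 | 00001010
2 | 00011111
3 | 10100000
4 | 11110001
5 | 00001010

00001010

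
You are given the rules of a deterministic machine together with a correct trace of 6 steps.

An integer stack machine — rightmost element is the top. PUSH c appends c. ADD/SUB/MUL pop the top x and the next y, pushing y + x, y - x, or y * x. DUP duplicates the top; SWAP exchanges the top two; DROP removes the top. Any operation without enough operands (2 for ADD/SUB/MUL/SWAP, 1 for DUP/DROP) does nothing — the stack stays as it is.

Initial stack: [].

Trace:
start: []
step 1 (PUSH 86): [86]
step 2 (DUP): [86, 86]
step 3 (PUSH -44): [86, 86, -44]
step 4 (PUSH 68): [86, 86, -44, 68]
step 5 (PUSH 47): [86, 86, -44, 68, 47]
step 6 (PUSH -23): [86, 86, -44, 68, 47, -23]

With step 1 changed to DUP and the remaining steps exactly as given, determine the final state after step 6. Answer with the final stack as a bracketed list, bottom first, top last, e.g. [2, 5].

[-44, 68, 47, -23]

(re-executing from step 1 with the substitution; state before step 1: [])
step 1 (DUP): []
step 2 (DUP): []
step 3 (PUSH -44): [-44]
step 4 (PUSH 68): [-44, 68]
step 5 (PUSH 47): [-44, 68, 47]
step 6 (PUSH -23): [-44, 68, 47, -23]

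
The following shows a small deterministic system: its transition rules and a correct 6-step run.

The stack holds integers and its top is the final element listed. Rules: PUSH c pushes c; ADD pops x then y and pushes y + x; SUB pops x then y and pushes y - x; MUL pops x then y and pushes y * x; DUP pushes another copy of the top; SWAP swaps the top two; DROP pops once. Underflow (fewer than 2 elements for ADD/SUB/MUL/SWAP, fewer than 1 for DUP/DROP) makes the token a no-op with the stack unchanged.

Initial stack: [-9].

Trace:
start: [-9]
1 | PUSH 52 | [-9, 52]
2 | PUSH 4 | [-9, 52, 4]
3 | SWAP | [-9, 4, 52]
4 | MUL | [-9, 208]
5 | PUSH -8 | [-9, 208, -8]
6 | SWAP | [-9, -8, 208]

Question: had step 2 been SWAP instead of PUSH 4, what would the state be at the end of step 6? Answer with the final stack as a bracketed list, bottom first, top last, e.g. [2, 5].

[-8, -468]

(re-executing from step 2 with the substitution; state before step 2: [-9, 52])
2 | SWAP | [52, -9]
3 | SWAP | [-9, 52]
4 | MUL | [-468]
5 | PUSH -8 | [-468, -8]
6 | SWAP | [-8, -468]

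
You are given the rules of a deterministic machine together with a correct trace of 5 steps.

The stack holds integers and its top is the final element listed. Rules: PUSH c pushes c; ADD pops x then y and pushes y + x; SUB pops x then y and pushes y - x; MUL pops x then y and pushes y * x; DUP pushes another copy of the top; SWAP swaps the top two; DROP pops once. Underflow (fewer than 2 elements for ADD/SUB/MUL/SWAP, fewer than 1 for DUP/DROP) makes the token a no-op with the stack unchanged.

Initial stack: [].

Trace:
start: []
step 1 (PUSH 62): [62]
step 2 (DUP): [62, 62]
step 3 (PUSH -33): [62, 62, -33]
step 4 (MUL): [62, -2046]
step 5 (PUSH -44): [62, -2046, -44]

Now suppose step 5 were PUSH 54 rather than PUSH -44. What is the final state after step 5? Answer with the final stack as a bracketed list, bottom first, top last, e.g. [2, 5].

(re-executing from step 5 with the substitution; state before step 5: [62, -2046])
step 5 (PUSH 54): [62, -2046, 54]

[62, -2046, 54]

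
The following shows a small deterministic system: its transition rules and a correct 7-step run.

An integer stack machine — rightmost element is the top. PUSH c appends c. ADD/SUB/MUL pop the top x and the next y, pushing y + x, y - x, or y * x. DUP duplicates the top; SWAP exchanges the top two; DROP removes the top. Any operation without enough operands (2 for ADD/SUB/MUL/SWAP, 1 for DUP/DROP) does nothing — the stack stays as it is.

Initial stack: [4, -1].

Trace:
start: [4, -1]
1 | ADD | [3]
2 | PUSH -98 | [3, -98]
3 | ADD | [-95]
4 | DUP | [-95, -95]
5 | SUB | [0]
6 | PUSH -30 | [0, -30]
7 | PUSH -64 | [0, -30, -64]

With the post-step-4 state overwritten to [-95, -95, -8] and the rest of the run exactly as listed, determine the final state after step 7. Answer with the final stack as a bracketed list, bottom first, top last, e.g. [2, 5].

state after step 4 := [-95, -95, -8]
5 | SUB | [-95, -87]
6 | PUSH -30 | [-95, -87, -30]
7 | PUSH -64 | [-95, -87, -30, -64]

[-95, -87, -30, -64]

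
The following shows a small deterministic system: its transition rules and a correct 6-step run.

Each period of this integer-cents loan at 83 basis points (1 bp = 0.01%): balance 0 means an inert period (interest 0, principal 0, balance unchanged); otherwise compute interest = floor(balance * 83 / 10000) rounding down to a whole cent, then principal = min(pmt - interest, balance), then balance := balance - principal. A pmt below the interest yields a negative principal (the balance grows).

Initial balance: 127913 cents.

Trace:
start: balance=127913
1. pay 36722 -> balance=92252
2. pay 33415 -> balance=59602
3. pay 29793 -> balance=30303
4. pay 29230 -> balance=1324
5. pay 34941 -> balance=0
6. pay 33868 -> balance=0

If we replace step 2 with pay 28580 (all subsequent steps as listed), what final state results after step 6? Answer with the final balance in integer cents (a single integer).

(re-executing from step 2 with the substitution; state before step 2: balance=92252)
2. pay 28580 -> balance=64437
3. pay 29793 -> balance=35178
4. pay 29230 -> balance=6239
5. pay 34941 -> balance=0
6. pay 33868 -> balance=0

0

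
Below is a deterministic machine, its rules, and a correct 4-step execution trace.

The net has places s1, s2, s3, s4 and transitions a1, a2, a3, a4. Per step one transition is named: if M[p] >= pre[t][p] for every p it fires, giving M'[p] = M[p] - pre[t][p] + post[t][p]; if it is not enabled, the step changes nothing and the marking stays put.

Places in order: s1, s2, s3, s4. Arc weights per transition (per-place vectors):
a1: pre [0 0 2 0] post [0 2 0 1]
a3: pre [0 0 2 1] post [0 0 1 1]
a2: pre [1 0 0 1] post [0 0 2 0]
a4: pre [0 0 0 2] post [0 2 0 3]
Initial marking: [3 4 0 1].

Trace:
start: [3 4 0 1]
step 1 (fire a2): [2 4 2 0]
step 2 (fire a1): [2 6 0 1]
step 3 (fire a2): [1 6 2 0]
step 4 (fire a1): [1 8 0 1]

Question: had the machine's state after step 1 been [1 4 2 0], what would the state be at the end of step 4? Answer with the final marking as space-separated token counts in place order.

0 8 0 1

state after step 1 := [1 4 2 0]
step 2 (fire a1): [1 6 0 1]
step 3 (fire a2): [0 6 2 0]
step 4 (fire a1): [0 8 0 1]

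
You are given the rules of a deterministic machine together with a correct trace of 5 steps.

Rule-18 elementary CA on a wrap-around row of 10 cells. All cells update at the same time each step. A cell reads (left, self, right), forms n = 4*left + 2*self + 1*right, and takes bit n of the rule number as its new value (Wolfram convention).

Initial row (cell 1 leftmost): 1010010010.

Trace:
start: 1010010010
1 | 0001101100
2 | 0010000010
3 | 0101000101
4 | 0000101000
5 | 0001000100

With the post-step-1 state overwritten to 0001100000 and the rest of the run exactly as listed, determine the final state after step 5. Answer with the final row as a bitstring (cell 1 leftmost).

state after step 1 := 0001100000
2 | 0010010000
3 | 0101101000
4 | 1000000100
5 | 0100001011

0100001011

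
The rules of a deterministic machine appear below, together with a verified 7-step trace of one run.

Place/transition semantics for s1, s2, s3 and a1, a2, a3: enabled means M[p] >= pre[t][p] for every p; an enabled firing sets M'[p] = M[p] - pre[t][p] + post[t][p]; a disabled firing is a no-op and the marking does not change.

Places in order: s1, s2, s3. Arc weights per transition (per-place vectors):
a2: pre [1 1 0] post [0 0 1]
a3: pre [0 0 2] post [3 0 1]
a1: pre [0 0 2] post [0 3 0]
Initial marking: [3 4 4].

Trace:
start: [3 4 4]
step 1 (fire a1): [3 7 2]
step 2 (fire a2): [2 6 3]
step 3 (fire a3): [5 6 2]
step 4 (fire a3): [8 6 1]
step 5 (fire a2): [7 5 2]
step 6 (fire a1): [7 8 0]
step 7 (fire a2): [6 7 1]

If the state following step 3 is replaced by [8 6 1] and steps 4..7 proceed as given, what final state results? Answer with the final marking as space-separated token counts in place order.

state after step 3 := [8 6 1]
step 4 (fire a3): [8 6 1]
step 5 (fire a2): [7 5 2]
step 6 (fire a1): [7 8 0]
step 7 (fire a2): [6 7 1]

6 7 1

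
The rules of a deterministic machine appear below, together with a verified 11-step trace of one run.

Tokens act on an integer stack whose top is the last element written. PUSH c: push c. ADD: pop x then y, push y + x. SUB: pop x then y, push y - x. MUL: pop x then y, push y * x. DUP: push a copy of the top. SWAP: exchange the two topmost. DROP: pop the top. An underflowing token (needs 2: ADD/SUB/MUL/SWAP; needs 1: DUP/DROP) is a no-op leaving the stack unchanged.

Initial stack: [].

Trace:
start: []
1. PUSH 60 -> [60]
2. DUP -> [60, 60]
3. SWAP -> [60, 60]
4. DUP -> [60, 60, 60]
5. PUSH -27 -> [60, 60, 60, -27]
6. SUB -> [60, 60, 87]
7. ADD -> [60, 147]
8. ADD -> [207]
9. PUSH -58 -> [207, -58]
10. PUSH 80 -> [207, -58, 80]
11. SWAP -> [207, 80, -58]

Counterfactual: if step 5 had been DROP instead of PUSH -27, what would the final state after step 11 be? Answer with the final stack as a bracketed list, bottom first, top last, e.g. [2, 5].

(re-executing from step 5 with the substitution; state before step 5: [60, 60, 60])
5. DROP -> [60, 60]
6. SUB -> [0]
7. ADD -> [0]
8. ADD -> [0]
9. PUSH -58 -> [0, -58]
10. PUSH 80 -> [0, -58, 80]
11. SWAP -> [0, 80, -58]

[0, 80, -58]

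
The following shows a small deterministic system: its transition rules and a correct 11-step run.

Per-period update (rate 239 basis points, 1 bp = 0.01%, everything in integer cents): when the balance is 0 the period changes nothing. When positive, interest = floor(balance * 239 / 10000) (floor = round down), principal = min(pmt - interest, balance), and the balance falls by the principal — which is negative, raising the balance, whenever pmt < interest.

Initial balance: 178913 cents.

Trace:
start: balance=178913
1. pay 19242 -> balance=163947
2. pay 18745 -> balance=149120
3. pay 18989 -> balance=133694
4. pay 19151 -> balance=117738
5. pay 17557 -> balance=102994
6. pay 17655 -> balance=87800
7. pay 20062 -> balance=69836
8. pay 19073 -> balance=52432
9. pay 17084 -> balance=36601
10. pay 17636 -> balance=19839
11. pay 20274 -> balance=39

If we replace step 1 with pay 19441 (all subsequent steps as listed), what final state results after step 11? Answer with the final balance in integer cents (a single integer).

0

(re-executing from step 1 with the substitution; state before step 1: balance=178913)
1. pay 19441 -> balance=163748
2. pay 18745 -> balance=148916
3. pay 18989 -> balance=133486
4. pay 19151 -> balance=117525
5. pay 17557 -> balance=102776
6. pay 17655 -> balance=87577
7. pay 20062 -> balance=69608
8. pay 19073 -> balance=52198
9. pay 17084 -> balance=36361
10. pay 17636 -> balance=19594
11. pay 20274 -> balance=0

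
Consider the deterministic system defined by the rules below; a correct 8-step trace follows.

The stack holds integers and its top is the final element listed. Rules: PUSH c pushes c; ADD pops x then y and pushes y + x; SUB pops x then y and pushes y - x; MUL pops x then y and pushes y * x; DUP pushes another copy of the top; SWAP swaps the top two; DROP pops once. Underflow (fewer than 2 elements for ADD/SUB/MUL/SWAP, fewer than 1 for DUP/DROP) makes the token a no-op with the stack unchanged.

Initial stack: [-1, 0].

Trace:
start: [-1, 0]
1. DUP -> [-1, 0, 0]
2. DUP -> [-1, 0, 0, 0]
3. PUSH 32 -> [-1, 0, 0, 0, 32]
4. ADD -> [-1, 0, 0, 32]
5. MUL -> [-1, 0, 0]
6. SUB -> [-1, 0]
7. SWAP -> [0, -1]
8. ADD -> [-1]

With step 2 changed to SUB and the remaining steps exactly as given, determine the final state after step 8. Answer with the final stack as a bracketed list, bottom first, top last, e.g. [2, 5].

[-32]

(re-executing from step 2 with the substitution; state before step 2: [-1, 0, 0])
2. SUB -> [-1, 0]
3. PUSH 32 -> [-1, 0, 32]
4. ADD -> [-1, 32]
5. MUL -> [-32]
6. SUB -> [-32]
7. SWAP -> [-32]
8. ADD -> [-32]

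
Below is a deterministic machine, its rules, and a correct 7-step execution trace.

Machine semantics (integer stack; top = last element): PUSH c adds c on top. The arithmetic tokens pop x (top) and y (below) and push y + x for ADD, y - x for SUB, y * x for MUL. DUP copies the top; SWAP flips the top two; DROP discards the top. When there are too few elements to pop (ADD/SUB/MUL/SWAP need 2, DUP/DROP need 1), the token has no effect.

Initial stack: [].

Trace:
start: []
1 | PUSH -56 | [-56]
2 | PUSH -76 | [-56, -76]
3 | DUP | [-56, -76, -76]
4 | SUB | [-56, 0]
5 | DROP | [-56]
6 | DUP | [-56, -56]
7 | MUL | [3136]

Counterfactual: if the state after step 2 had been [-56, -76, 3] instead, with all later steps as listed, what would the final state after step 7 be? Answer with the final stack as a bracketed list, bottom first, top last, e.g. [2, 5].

[-56, 5776]

state after step 2 := [-56, -76, 3]
3 | DUP | [-56, -76, 3, 3]
4 | SUB | [-56, -76, 0]
5 | DROP | [-56, -76]
6 | DUP | [-56, -76, -76]
7 | MUL | [-56, 5776]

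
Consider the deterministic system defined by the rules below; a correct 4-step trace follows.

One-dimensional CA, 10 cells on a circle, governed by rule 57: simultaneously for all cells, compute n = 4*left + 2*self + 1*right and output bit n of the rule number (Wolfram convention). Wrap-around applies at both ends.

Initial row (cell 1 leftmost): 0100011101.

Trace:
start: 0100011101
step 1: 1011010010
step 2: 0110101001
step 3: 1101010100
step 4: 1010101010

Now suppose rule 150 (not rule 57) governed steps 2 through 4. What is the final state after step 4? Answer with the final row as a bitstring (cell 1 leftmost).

0011100011

(re-executing steps 2..4 under rule 150; state before step 2: 1011010010)
step 2: 1000011110
step 3: 1100101100
step 4: 0011100011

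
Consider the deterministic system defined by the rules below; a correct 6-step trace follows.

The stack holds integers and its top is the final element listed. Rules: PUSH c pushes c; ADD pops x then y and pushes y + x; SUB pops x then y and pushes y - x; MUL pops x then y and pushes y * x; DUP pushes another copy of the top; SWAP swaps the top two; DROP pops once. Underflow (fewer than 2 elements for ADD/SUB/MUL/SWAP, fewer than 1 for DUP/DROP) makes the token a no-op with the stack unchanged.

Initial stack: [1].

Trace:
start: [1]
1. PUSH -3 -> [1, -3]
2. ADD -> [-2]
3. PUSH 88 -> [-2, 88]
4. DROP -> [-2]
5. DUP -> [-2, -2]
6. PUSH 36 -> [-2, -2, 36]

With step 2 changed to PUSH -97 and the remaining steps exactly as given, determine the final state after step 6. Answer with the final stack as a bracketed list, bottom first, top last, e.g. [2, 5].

[1, -3, -97, -97, 36]

(re-executing from step 2 with the substitution; state before step 2: [1, -3])
2. PUSH -97 -> [1, -3, -97]
3. PUSH 88 -> [1, -3, -97, 88]
4. DROP -> [1, -3, -97]
5. DUP -> [1, -3, -97, -97]
6. PUSH 36 -> [1, -3, -97, -97, 36]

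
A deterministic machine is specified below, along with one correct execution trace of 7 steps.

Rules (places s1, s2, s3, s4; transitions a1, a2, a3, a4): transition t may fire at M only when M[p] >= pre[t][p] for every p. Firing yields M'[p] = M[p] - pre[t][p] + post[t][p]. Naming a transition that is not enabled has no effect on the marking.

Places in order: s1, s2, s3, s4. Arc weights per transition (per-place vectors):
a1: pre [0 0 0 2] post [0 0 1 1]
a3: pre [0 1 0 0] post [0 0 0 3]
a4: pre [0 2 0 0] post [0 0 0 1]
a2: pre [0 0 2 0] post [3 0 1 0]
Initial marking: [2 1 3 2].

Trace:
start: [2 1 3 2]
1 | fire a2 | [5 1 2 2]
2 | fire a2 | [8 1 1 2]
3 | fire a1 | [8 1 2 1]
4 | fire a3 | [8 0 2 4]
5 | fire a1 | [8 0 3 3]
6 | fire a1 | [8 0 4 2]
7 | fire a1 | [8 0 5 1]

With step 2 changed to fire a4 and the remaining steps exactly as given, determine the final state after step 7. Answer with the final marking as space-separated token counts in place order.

(re-executing from step 2 with the substitution; state before step 2: [5 1 2 2])
2 | fire a4 | [5 1 2 2]
3 | fire a1 | [5 1 3 1]
4 | fire a3 | [5 0 3 4]
5 | fire a1 | [5 0 4 3]
6 | fire a1 | [5 0 5 2]
7 | fire a1 | [5 0 6 1]

5 0 6 1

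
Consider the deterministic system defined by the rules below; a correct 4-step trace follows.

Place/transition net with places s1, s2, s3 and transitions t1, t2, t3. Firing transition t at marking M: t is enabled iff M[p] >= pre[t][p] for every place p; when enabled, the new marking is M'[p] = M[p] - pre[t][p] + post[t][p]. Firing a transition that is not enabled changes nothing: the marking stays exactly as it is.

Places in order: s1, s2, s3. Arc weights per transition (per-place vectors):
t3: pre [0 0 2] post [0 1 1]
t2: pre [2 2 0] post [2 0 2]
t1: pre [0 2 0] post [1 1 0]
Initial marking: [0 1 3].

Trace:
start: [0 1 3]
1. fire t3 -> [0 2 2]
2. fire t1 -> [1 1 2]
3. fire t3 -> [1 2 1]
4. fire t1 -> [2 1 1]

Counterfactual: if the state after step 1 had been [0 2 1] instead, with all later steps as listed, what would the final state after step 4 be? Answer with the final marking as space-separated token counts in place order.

state after step 1 := [0 2 1]
2. fire t1 -> [1 1 1]
3. fire t3 -> [1 1 1]
4. fire t1 -> [1 1 1]

1 1 1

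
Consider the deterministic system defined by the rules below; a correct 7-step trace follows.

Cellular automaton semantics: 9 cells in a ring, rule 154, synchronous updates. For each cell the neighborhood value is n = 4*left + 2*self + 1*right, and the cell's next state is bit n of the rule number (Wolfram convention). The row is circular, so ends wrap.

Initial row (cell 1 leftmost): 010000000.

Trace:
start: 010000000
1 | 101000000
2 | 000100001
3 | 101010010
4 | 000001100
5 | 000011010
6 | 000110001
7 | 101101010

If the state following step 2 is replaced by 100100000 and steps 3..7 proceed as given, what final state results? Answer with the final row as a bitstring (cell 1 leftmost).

state after step 2 := 100100000
3 | 011010001
4 | 010001010
5 | 101010001
6 | 000001011
7 | 100010010

100010010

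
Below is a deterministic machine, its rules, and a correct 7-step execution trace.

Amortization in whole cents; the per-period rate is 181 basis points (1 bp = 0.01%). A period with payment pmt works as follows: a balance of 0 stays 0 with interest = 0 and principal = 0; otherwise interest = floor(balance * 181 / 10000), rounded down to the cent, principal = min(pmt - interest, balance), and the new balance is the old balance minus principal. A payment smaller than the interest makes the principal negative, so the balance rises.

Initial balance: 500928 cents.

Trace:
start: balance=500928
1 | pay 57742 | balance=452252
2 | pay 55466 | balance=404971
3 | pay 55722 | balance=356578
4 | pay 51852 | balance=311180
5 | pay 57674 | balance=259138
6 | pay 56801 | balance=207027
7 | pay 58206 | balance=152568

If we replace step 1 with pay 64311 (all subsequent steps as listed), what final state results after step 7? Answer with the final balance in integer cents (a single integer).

(re-executing from step 1 with the substitution; state before step 1: balance=500928)
1 | pay 64311 | balance=445683
2 | pay 55466 | balance=398283
3 | pay 55722 | balance=349769
4 | pay 51852 | balance=304247
5 | pay 57674 | balance=252079
6 | pay 56801 | balance=199840
7 | pay 58206 | balance=145251

145251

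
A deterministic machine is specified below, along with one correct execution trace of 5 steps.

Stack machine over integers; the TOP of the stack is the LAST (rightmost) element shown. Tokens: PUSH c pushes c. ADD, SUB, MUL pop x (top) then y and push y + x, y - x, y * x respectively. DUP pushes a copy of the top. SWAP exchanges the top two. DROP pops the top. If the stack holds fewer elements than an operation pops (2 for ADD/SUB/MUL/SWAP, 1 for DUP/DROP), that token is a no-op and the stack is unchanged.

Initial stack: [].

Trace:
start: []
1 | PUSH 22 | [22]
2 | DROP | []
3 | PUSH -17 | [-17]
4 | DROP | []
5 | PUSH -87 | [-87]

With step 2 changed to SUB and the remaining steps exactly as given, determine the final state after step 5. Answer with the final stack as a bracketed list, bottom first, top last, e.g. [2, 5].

[22, -87]

(re-executing from step 2 with the substitution; state before step 2: [22])
2 | SUB | [22]
3 | PUSH -17 | [22, -17]
4 | DROP | [22]
5 | PUSH -87 | [22, -87]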